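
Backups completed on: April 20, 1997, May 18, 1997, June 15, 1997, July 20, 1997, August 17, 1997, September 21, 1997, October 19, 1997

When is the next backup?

Gaps: 28, 28, 35, 28, 35, 28 days — a mix of 28 and 35. Every date is a Sunday.
Each is the 3rd Sunday of its month.
3rd Sunday of November 1997: November 16, 1997.

November 16, 1997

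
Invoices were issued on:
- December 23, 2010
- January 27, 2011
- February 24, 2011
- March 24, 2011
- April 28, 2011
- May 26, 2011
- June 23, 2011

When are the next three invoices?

These are Thursdays at 28- or 35-day spacing (35, 28, 28, 35, 28, 28).
The pattern: 4th Thursday of the month.
July 2011 — 4th Thursday is July 28, 2011.
4th Thursday of August 2011: August 25, 2011.
4th Thursday of September 2011: September 22, 2011.

July 28, 2011; August 25, 2011; September 22, 2011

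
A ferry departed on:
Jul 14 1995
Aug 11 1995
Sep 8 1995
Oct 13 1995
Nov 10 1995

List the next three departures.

Dec 8 1995, Jan 12 1996, Feb 9 1996

All dates are Fridays, 28, 28, 35, 28 days apart.
Specifically, the 2nd Friday of each month.
2nd Friday of December 1995: Dec 8 1995.
January 1996 — 2nd Friday is Jan 12 1996.
February 1996 — 2nd Friday is Feb 9 1996.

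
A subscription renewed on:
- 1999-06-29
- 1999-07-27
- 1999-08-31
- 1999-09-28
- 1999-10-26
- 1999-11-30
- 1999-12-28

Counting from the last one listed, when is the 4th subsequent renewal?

2000-04-25

Every date is a Tuesday; gaps 28, 35, 28, 28, 35, 28 days.
Each is the last Tuesday of its month (at least one falls on the 29th or later, ruling out '4th Tuesday').
January 2000 ends with Tuesday 2000-01-25.
February 2000 ends with Tuesday 2000-02-29.
March 2000 ends with Tuesday 2000-03-28.
Last Tuesday of April 2000: 2000-04-25.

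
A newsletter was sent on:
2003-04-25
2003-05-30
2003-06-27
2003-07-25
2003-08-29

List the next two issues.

2003-09-26, 2003-10-31

These are Fridays with 35, 28, 28, 35-day gaps.
Each is the final Friday of its month — 2003-05-30 is past the 28th, so '4th Friday' doesn't fit.
September 2003 ends with Friday 2003-09-26.
Last Friday of October 2003: 2003-10-31.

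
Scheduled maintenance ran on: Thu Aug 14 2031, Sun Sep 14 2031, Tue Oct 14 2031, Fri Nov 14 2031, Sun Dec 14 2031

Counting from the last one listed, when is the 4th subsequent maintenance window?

Wed Apr 14 2032

Gaps: 31, 30, 31, 30 days — not constant. Every event is on the 14th of the month.
Pattern: the 14th of each month.
January 2032: Wed Jan 14 2032.
February 2032: Sat Feb 14 2032.
March 2032: Sun Mar 14 2032.
Next: April 2032 → Wed Apr 14 2032.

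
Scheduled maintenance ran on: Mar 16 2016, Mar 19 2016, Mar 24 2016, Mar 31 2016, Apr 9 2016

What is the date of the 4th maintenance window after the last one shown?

Gaps: 3, 5, 7, 9 days — each gap is 2 larger than the previous one.
Next gap: 11 days. Apr 9 2016 + 11 days = Apr 20 2016.
Next gap: 13 days. Apr 20 2016 + 13 days = May 3 2016.
Next gap: 15 days. May 3 2016 + 15 days = May 18 2016.
Next gap: 17 days. May 18 2016 + 17 days = Jun 4 2016.

Jun 4 2016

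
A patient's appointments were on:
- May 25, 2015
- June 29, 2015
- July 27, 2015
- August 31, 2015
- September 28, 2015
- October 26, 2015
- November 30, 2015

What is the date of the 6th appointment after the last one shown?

All Mondays; the gaps (35, 28, 35, 28, 28, 35) vary with month length.
This is the last Monday of each month.
Last Monday of December 2015: December 28, 2015.
Last Monday of January 2016: January 25, 2016.
February 2016 ends with Monday February 29, 2016.
March 2016 ends with Monday March 28, 2016.
Last Monday of April 2016: April 25, 2016.
Last Monday of May 2016: May 30, 2016.

May 30, 2016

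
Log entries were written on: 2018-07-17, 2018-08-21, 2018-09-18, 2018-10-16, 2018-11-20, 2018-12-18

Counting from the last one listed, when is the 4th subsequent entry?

These are Tuesdays at 28- or 35-day spacing (35, 28, 28, 35, 28).
The pattern: 3rd Tuesday of the month.
3rd Tuesday of January 2019: 2019-01-15.
3rd Tuesday of February 2019: 2019-02-19.
March 2019 — 3rd Tuesday is 2019-03-19.
April 2019 — 3rd Tuesday is 2019-04-16.

2019-04-16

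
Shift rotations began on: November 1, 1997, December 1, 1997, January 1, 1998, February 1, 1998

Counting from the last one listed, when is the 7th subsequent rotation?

The day-of-month is always 1 (30, 31, 31 days between events).
So this recurs on the 1st of each month.
Next: March 1998 → March 1, 1998.
Next: April 1998 → April 1, 1998.
Next: May 1998 → May 1, 1998.
Next: June 1998 → June 1, 1998.
Next: July 1998 → July 1, 1998.
Next: August 1998 → August 1, 1998.
Next: September 1998 → September 1, 1998.

September 1, 1998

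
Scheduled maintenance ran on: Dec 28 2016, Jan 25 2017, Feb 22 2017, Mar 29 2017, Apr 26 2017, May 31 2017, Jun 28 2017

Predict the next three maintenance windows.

Jul 26 2017, Aug 30 2017, Sep 27 2017

Every date is a Wednesday; gaps 28, 28, 35, 28, 35, 28 days.
Each is the last Wednesday of its month (at least one falls on the 29th or later, ruling out '4th Wednesday').
Last Wednesday of July 2017: Jul 26 2017.
August 2017 ends with Wednesday Aug 30 2017.
September 2017 ends with Wednesday Sep 27 2017.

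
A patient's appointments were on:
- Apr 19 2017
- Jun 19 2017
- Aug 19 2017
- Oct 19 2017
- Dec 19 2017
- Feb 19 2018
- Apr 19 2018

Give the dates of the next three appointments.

Gaps: 61, 61, 61, 61, 62, 59 days — not constant. Every event is on the 19th of the month.
Pattern: the 19th of every 2 months.
June 2018: Jun 19 2018.
August 2018: Aug 19 2018.
October 2018: Oct 19 2018.

Jun 19 2018, Aug 19 2018, Oct 19 2018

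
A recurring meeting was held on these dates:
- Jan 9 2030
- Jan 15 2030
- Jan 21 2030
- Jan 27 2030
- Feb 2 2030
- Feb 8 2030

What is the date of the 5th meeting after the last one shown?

Every event comes 6 days after the last (6, 6, 6, 6, 6).
Feb 8 2030 + 6 days = Feb 14 2030.
Feb 14 2030 + 6 days = Feb 20 2030.
Feb 20 2030 + 6 days = Feb 26 2030.
Feb 26 2030 + 6 days = Mar 4 2030.
Mar 4 2030 + 6 days = Mar 10 2030.

Mar 10 2030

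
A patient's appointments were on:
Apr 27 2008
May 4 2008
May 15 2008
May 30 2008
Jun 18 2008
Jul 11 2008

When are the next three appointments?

Aug 7 2008, Sep 7 2008, Oct 12 2008

The spacing grows by 4 each time: 7, 11, 15, 19, 23 days.
Next gap: 27 days. Jul 11 2008 + 27 days = Aug 7 2008.
Next gap: 31 days. Aug 7 2008 + 31 days = Sep 7 2008.
Next gap: 35 days. Sep 7 2008 + 35 days = Oct 12 2008.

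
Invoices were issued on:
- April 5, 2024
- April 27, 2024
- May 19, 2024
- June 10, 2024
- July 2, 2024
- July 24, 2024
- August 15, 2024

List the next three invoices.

Every event comes 22 days after the last (22, 22, 22, 22, 22, 22).
August 15, 2024 + 22 days = September 6, 2024.
September 6, 2024 + 22 days = September 28, 2024.
September 28, 2024 + 22 days = October 20, 2024.

September 6, 2024; September 28, 2024; October 20, 2024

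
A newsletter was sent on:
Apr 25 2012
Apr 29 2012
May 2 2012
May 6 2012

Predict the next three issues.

May 9 2012, May 13 2012, May 16 2012

Gaps: 4, 3, 4 days — not constant, but cyclic with period 2.
The events fall on every Wednesday and Sunday.
Next Wednesday: May 9 2012.
The following Sunday is May 13 2012.
The following Wednesday is May 16 2012.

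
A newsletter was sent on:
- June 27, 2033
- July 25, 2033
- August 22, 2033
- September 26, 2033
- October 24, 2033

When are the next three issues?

These are Mondays at 28- or 35-day spacing (28, 28, 35, 28).
The pattern: 4th Monday of the month.
4th Monday of November 2033: November 28, 2033.
4th Monday of December 2033: December 26, 2033.
January 2034 — 4th Monday is January 23, 2034.

November 28, 2033; December 26, 2033; January 23, 2034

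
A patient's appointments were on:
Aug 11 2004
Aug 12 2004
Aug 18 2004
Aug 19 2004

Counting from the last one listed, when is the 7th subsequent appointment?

Sep 15 2004

The gap pattern 1, 6, 1 repeats every 2 events.
These are the Wednesdays and Thursdays of each week.
The following Wednesday is Aug 25 2004.
The following Thursday is Aug 26 2004.
The following Wednesday is Sep 1 2004.
The following Thursday is Sep 2 2004.
Next Wednesday: Sep 8 2004.
Next Thursday: Sep 9 2004.
Next Wednesday: Sep 15 2004.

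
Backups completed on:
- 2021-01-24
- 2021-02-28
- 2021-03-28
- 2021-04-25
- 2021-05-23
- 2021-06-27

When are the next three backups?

2021-07-25, 2021-08-22, 2021-09-26

Gaps: 35, 28, 28, 28, 35 days — a mix of 28 and 35. Every date is a Sunday.
Each is the 4th Sunday of its month.
July 2021 — 4th Sunday is 2021-07-25.
4th Sunday of August 2021: 2021-08-22.
September 2021 — 4th Sunday is 2021-09-26.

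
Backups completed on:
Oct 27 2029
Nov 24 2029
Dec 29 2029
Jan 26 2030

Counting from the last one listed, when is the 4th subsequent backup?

Every date is a Saturday; gaps 28, 35, 28 days.
Each is the last Saturday of its month (at least one falls on the 29th or later, ruling out '4th Saturday').
Last Saturday of February 2030: Feb 23 2030.
March 2030 ends with Saturday Mar 30 2030.
April 2030 ends with Saturday Apr 27 2030.
May 2030 ends with Saturday May 25 2030.

May 25 2030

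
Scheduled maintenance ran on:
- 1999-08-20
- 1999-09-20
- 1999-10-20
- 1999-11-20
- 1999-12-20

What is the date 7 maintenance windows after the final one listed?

2000-07-20

Gaps: 31, 30, 31, 30 days — not constant. Every event is on the 20th of the month.
Pattern: the 20th of each month.
Next: January 2000 → 2000-01-20.
February 2000: 2000-02-20.
March 2000: 2000-03-20.
Next: April 2000 → 2000-04-20.
Next: May 2000 → 2000-05-20.
Next: June 2000 → 2000-06-20.
July 2000: 2000-07-20.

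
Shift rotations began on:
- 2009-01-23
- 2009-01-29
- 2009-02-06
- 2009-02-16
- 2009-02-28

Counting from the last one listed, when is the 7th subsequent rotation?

Gaps: 6, 8, 10, 12 days — each gap is 2 larger than the previous one.
Next gap: 14 days. 2009-02-28 + 14 days = 2009-03-14.
Next gap: 16 days. 2009-03-14 + 16 days = 2009-03-30.
Next gap: 18 days. 2009-03-30 + 18 days = 2009-04-17.
Next gap: 20 days. 2009-04-17 + 20 days = 2009-05-07.
Next gap: 22 days. 2009-05-07 + 22 days = 2009-05-29.
Next gap: 24 days. 2009-05-29 + 24 days = 2009-06-22.
Next gap: 26 days. 2009-06-22 + 26 days = 2009-07-18.

2009-07-18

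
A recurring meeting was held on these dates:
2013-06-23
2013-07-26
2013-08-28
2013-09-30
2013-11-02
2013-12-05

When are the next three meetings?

2014-01-07, 2014-02-09, 2014-03-14

Gaps between consecutive events: 33, 33, 33, 33, 33 days — a constant 33-day interval.
2013-12-05 + 33 days = 2014-01-07.
2014-01-07 + 33 days = 2014-02-09.
2014-02-09 + 33 days = 2014-03-14.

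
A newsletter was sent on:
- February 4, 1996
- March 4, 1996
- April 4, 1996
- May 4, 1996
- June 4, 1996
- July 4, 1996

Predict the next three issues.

August 4, 1996; September 4, 1996; October 4, 1996

Gaps: 29, 31, 30, 31, 30 days — not constant. Every event is on the 4th of the month.
Pattern: the 4th of each month.
August 1996: August 4, 1996.
Next: September 1996 → September 4, 1996.
Next: October 1996 → October 4, 1996.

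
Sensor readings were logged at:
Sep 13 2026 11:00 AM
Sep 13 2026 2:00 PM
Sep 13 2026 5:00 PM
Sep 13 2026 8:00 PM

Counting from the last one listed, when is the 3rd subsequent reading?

Spacing: 3, 3, 3 h — constant 3 h.
Sep 13 2026 8:00 PM + 3 h = Sep 13 2026 11:00 PM.
Sep 13 2026 11:00 PM + 3 h = Sep 14 2026 2:00 AM.
Sep 14 2026 2:00 AM + 3 h = Sep 14 2026 5:00 AM.

Sep 14 2026 5:00 AM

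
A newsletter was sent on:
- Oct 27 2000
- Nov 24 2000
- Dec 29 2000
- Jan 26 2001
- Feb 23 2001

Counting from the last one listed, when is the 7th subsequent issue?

Sep 28 2001

Every date is a Friday; gaps 28, 35, 28, 28 days.
Each is the last Friday of its month (at least one falls on the 29th or later, ruling out '4th Friday').
Last Friday of March 2001: Mar 30 2001.
April 2001 ends with Friday Apr 27 2001.
May 2001 ends with Friday May 25 2001.
June 2001 ends with Friday Jun 29 2001.
July 2001 ends with Friday Jul 27 2001.
Last Friday of August 2001: Aug 31 2001.
Last Friday of September 2001: Sep 28 2001.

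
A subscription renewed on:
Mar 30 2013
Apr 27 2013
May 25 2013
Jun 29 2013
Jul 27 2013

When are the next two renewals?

Aug 31 2013, Sep 28 2013

These are Saturdays with 28, 28, 35, 28-day gaps.
Each is the final Saturday of its month — Mar 30 2013 is past the 28th, so '4th Saturday' doesn't fit.
Last Saturday of August 2013: Aug 31 2013.
September 2013 ends with Saturday Sep 28 2013.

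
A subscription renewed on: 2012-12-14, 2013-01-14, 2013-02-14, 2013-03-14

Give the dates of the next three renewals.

Each date is the 14th; the gaps (31, 31, 28) track the month lengths.
The rule is the 14th of each month.
Next: April 2013 → 2013-04-14.
Next: May 2013 → 2013-05-14.
June 2013: 2013-06-14.

2013-04-14, 2013-05-14, 2013-06-14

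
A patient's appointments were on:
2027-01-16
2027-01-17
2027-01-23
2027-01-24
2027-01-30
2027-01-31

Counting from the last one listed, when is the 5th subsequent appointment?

The gap pattern 1, 6, 1, 6, 1 repeats every 2 events.
These are the Saturdays and Sundays of each week.
The following Saturday is 2027-02-06.
The following Sunday is 2027-02-07.
The following Saturday is 2027-02-13.
Next Sunday: 2027-02-14.
Next Saturday: 2027-02-20.

2027-02-20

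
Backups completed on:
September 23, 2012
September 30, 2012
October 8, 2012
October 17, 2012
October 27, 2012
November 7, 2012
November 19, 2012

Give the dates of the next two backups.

Intervals are 7, 8, 9, 10, 11, 12 days — an arithmetic progression with common difference 1.
Next gap: 13 days. November 19, 2012 + 13 days = December 2, 2012.
Next gap: 14 days. December 2, 2012 + 14 days = December 16, 2012.

December 2, 2012; December 16, 2012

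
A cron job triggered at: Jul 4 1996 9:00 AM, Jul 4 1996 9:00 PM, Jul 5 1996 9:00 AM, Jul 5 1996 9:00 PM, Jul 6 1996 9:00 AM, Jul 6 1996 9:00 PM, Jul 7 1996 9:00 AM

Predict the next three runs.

Jul 7 1996 9:00 PM, Jul 8 1996 9:00 AM, Jul 8 1996 9:00 PM

Spacing: 12, 12, 12, 12, 12, 12 h — constant 12 h.
Jul 7 1996 9:00 AM + 12 h = Jul 7 1996 9:00 PM.
Jul 7 1996 9:00 PM + 12 h = Jul 8 1996 9:00 AM.
Jul 8 1996 9:00 AM + 12 h = Jul 8 1996 9:00 PM.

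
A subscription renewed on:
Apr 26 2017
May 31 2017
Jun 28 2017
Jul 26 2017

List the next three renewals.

Every date is a Wednesday; gaps 35, 28, 28 days.
Each is the last Wednesday of its month (at least one falls on the 29th or later, ruling out '4th Wednesday').
Last Wednesday of August 2017: Aug 30 2017.
September 2017 ends with Wednesday Sep 27 2017.
Last Wednesday of October 2017: Oct 25 2017.

Aug 30 2017, Sep 27 2017, Oct 25 2017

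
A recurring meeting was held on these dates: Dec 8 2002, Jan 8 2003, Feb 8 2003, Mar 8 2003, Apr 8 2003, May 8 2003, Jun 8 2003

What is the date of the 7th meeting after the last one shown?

Jan 8 2004

The day-of-month is always 8 (31, 31, 28, 31, 30, 31 days between events).
So this recurs on the 8th of each month.
Next: July 2003 → Jul 8 2003.
August 2003: Aug 8 2003.
Next: September 2003 → Sep 8 2003.
Next: October 2003 → Oct 8 2003.
Next: November 2003 → Nov 8 2003.
Next: December 2003 → Dec 8 2003.
January 2004: Jan 8 2004.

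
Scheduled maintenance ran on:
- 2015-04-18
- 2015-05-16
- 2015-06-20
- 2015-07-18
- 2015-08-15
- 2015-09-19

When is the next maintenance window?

Gaps: 28, 35, 28, 28, 35 days — a mix of 28 and 35. Every date is a Saturday.
Each is the 3rd Saturday of its month.
3rd Saturday of October 2015: 2015-10-17.

2015-10-17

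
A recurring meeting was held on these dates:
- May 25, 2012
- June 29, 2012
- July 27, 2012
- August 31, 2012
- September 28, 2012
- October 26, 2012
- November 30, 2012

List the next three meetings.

December 28, 2012; January 25, 2013; February 22, 2013

All Fridays; the gaps (35, 28, 35, 28, 28, 35) vary with month length.
This is the last Friday of each month.
Last Friday of December 2012: December 28, 2012.
Last Friday of January 2013: January 25, 2013.
Last Friday of February 2013: February 22, 2013.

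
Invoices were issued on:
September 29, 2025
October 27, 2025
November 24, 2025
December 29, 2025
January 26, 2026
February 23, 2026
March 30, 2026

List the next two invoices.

All Mondays; the gaps (28, 28, 35, 28, 28, 35) vary with month length.
This is the last Monday of each month.
Last Monday of April 2026: April 27, 2026.
May 2026 ends with Monday May 25, 2026.

April 27, 2026; May 25, 2026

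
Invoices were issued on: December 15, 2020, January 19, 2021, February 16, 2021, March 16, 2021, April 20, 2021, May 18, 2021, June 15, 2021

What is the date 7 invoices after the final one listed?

January 18, 2022

These are Tuesdays at 28- or 35-day spacing (35, 28, 28, 35, 28, 28).
The pattern: 3rd Tuesday of the month.
July 2021 — 3rd Tuesday is July 20, 2021.
August 2021 — 3rd Tuesday is August 17, 2021.
September 2021 — 3rd Tuesday is September 21, 2021.
3rd Tuesday of October 2021: October 19, 2021.
3rd Tuesday of November 2021: November 16, 2021.
December 2021 — 3rd Tuesday is December 21, 2021.
3rd Tuesday of January 2022: January 18, 2022.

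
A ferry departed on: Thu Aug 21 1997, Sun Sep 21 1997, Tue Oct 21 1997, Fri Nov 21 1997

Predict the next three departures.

Each date is the 21st; the gaps (31, 30, 31) track the month lengths.
The rule is the 21st of each month.
Next: December 1997 → Sun Dec 21 1997.
Next: January 1998 → Wed Jan 21 1998.
February 1998: Sat Feb 21 1998.

Sun Dec 21 1997, Wed Jan 21 1998, Sat Feb 21 1998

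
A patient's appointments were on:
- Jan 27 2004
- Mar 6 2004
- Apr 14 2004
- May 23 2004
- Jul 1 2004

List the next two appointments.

Aug 9 2004, Sep 17 2004

Gaps between consecutive events: 39, 39, 39, 39 days — a constant 39-day interval.
Jul 1 2004 + 39 days = Aug 9 2004.
Aug 9 2004 + 39 days = Sep 17 2004.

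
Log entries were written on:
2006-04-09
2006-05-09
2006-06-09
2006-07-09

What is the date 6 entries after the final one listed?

2007-01-09

Gaps: 30, 31, 30 days — not constant. Every event is on the 9th of the month.
Pattern: the 9th of each month.
Next: August 2006 → 2006-08-09.
September 2006: 2006-09-09.
October 2006: 2006-10-09.
November 2006: 2006-11-09.
Next: December 2006 → 2006-12-09.
Next: January 2007 → 2007-01-09.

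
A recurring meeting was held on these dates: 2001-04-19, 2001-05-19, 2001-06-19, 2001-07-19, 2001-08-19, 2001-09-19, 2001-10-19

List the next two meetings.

2001-11-19, 2001-12-19

Gaps: 30, 31, 30, 31, 31, 30 days — not constant. Every event is on the 19th of the month.
Pattern: the 19th of each month.
November 2001: 2001-11-19.
Next: December 2001 → 2001-12-19.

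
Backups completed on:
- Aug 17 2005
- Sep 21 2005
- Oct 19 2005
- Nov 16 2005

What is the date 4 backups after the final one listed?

All dates are Wednesdays, 35, 28, 28 days apart.
Specifically, the 3rd Wednesday of each month.
December 2005 — 3rd Wednesday is Dec 21 2005.
3rd Wednesday of January 2006: Jan 18 2006.
3rd Wednesday of February 2006: Feb 15 2006.
3rd Wednesday of March 2006: Mar 15 2006.

Mar 15 2006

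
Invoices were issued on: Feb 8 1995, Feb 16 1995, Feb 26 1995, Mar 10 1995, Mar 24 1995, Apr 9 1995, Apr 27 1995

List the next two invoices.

Intervals are 8, 10, 12, 14, 16, 18 days — an arithmetic progression with common difference 2.
Next gap: 20 days. Apr 27 1995 + 20 days = May 17 1995.
Next gap: 22 days. May 17 1995 + 22 days = Jun 8 1995.

May 17 1995, Jun 8 1995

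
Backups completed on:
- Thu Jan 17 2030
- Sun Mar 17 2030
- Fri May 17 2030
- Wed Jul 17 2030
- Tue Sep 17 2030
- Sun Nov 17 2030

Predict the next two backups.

Fri Jan 17 2031, Mon Mar 17 2031

Each date is the 17th; the gaps (59, 61, 61, 62, 61) track the month lengths.
The rule is the 17th of every 2 months.
January 2031: Fri Jan 17 2031.
Next: March 2031 → Mon Mar 17 2031.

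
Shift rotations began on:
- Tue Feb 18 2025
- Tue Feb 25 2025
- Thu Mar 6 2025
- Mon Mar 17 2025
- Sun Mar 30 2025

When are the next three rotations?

Gaps: 7, 9, 11, 13 days — each gap is 2 larger than the previous one.
Next gap: 15 days. Sun Mar 30 2025 + 15 days = Mon Apr 14 2025.
Next gap: 17 days. Mon Apr 14 2025 + 17 days = Thu May 1 2025.
Next gap: 19 days. Thu May 1 2025 + 19 days = Tue May 20 2025.

Mon Apr 14 2025, Thu May 1 2025, Tue May 20 2025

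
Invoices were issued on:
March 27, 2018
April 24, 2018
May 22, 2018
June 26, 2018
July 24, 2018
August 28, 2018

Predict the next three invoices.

September 25, 2018; October 23, 2018; November 27, 2018

All dates are Tuesdays, 28, 28, 35, 28, 35 days apart.
Specifically, the 4th Tuesday of each month.
September 2018 — 4th Tuesday is September 25, 2018.
4th Tuesday of October 2018: October 23, 2018.
November 2018 — 4th Tuesday is November 27, 2018.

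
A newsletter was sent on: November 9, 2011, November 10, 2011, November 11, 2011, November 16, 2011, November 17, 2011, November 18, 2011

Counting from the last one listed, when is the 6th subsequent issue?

December 2, 2011

The gap pattern 1, 1, 5, 1, 1 repeats every 3 events.
These are the Wednesdays, Thursdays and Fridays of each week.
The following Wednesday is November 23, 2011.
Next Thursday: November 24, 2011.
The following Friday is November 25, 2011.
The following Wednesday is November 30, 2011.
The following Thursday is December 1, 2011.
Next Friday: December 2, 2011.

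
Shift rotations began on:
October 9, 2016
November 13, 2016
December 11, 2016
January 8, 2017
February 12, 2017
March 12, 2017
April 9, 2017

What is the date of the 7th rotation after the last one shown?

All dates are Sundays, 35, 28, 28, 35, 28, 28 days apart.
Specifically, the 2nd Sunday of each month.
May 2017 — 2nd Sunday is May 14, 2017.
June 2017 — 2nd Sunday is June 11, 2017.
2nd Sunday of July 2017: July 9, 2017.
2nd Sunday of August 2017: August 13, 2017.
2nd Sunday of September 2017: September 10, 2017.
2nd Sunday of October 2017: October 8, 2017.
November 2017 — 2nd Sunday is November 12, 2017.

November 12, 2017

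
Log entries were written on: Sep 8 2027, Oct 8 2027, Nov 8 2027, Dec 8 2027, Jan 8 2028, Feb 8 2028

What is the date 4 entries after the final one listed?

Jun 8 2028

The day-of-month is always 8 (30, 31, 30, 31, 31 days between events).
So this recurs on the 8th of each month.
March 2028: Mar 8 2028.
April 2028: Apr 8 2028.
Next: May 2028 → May 8 2028.
June 2028: Jun 8 2028.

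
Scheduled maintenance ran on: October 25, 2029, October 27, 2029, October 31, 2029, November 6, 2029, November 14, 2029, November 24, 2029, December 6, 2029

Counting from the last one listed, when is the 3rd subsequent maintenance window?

January 23, 2030

Gaps: 2, 4, 6, 8, 10, 12 days — each gap is 2 larger than the previous one.
Next gap: 14 days. December 6, 2029 + 14 days = December 20, 2029.
Next gap: 16 days. December 20, 2029 + 16 days = January 5, 2030.
Next gap: 18 days. January 5, 2030 + 18 days = January 23, 2030.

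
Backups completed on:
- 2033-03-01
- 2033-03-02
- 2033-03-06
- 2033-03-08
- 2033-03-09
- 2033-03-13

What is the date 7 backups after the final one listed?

2033-03-29

The gap pattern 1, 4, 2, 1, 4 repeats every 3 events.
These are the Tuesdays, Wednesdays and Sundays of each week.
Next Tuesday: 2033-03-15.
Next Wednesday: 2033-03-16.
Next Sunday: 2033-03-20.
Next Tuesday: 2033-03-22.
Next Wednesday: 2033-03-23.
Next Sunday: 2033-03-27.
The following Tuesday is 2033-03-29.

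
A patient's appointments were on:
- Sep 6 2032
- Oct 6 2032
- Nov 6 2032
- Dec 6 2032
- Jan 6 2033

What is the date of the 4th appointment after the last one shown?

Gaps: 30, 31, 30, 31 days — not constant. Every event is on the 6th of the month.
Pattern: the 6th of each month.
Next: February 2033 → Feb 6 2033.
Next: March 2033 → Mar 6 2033.
April 2033: Apr 6 2033.
Next: May 2033 → May 6 2033.

May 6 2033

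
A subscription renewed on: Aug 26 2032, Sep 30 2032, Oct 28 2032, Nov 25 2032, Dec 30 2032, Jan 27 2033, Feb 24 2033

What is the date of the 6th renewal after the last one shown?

Aug 25 2033

These are Thursdays with 35, 28, 28, 35, 28, 28-day gaps.
Each is the final Thursday of its month — Sep 30 2032 is past the 28th, so '4th Thursday' doesn't fit.
Last Thursday of March 2033: Mar 31 2033.
April 2033 ends with Thursday Apr 28 2033.
Last Thursday of May 2033: May 26 2033.
June 2033 ends with Thursday Jun 30 2033.
July 2033 ends with Thursday Jul 28 2033.
Last Thursday of August 2033: Aug 25 2033.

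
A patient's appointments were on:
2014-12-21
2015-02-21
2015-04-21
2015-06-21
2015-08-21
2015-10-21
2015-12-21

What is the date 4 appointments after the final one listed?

2016-08-21

Gaps: 62, 59, 61, 61, 61, 61 days — not constant. Every event is on the 21st of the month.
Pattern: the 21st of every 2 months.
February 2016: 2016-02-21.
Next: April 2016 → 2016-04-21.
Next: June 2016 → 2016-06-21.
August 2016: 2016-08-21.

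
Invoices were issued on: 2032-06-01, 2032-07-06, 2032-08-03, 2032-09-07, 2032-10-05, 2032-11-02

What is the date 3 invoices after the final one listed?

2033-02-01

Gaps: 35, 28, 35, 28, 28 days — a mix of 28 and 35. Every date is a Tuesday.
Each is the 1st Tuesday of its month.
December 2032 — 1st Tuesday is 2032-12-07.
January 2033 — 1st Tuesday is 2033-01-04.
February 2033 — 1st Tuesday is 2033-02-01.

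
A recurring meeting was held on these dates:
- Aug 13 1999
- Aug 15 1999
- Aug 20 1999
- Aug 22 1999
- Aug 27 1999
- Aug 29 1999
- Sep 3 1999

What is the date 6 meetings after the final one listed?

Every event lands on a Friday or Sunday (gaps cycle 2, 5, 2, 5, 2, 5).
So the schedule is: every Friday and Sunday.
The following Sunday is Sep 5 1999.
Next Friday: Sep 10 1999.
Next Sunday: Sep 12 1999.
Next Friday: Sep 17 1999.
Next Sunday: Sep 19 1999.
The following Friday is Sep 24 1999.

Sep 24 1999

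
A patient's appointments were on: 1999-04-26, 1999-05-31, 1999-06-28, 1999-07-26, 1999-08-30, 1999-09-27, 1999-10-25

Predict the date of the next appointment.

These are Mondays with 35, 28, 28, 35, 28, 28-day gaps.
Each is the final Monday of its month — 1999-05-31 is past the 28th, so '4th Monday' doesn't fit.
Last Monday of November 1999: 1999-11-29.

1999-11-29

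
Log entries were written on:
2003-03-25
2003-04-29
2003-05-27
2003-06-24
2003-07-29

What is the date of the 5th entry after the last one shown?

2003-12-30

Every date is a Tuesday; gaps 35, 28, 28, 35 days.
Each is the last Tuesday of its month (at least one falls on the 29th or later, ruling out '4th Tuesday').
Last Tuesday of August 2003: 2003-08-26.
September 2003 ends with Tuesday 2003-09-30.
Last Tuesday of October 2003: 2003-10-28.
November 2003 ends with Tuesday 2003-11-25.
December 2003 ends with Tuesday 2003-12-30.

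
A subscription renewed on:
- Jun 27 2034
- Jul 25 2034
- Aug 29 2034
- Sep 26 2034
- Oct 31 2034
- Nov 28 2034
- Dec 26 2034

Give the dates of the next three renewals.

Every date is a Tuesday; gaps 28, 35, 28, 35, 28, 28 days.
Each is the last Tuesday of its month (at least one falls on the 29th or later, ruling out '4th Tuesday').
Last Tuesday of January 2035: Jan 30 2035.
Last Tuesday of February 2035: Feb 27 2035.
Last Tuesday of March 2035: Mar 27 2035.

Jan 30 2035, Feb 27 2035, Mar 27 2035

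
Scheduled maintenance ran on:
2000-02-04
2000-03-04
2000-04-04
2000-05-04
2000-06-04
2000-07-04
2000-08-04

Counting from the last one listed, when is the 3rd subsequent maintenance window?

Gaps: 29, 31, 30, 31, 30, 31 days — not constant. Every event is on the 4th of the month.
Pattern: the 4th of each month.
Next: September 2000 → 2000-09-04.
Next: October 2000 → 2000-10-04.
November 2000: 2000-11-04.

2000-11-04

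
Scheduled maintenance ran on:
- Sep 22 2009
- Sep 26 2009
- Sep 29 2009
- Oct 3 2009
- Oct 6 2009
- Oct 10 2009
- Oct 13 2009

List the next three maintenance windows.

Every event lands on a Tuesday or Saturday (gaps cycle 4, 3, 4, 3, 4, 3).
So the schedule is: every Tuesday and Saturday.
The following Saturday is Oct 17 2009.
The following Tuesday is Oct 20 2009.
The following Saturday is Oct 24 2009.

Oct 17 2009, Oct 20 2009, Oct 24 2009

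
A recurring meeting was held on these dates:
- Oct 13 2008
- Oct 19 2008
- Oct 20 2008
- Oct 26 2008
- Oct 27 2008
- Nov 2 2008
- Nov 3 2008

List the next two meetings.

Nov 9 2008, Nov 10 2008

The gap pattern 6, 1, 6, 1, 6, 1 repeats every 2 events.
These are the Mondays and Sundays of each week.
Next Sunday: Nov 9 2008.
The following Monday is Nov 10 2008.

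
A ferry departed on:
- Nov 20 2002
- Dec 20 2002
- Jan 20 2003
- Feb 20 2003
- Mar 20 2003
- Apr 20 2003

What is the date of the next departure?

May 20 2003

Each date is the 20th; the gaps (30, 31, 31, 28, 31) track the month lengths.
The rule is the 20th of each month.
May 2003: May 20 2003.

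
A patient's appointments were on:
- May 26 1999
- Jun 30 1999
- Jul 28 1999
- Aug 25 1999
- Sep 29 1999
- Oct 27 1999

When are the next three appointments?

Nov 24 1999, Dec 29 1999, Jan 26 2000

These are Wednesdays with 35, 28, 28, 35, 28-day gaps.
Each is the final Wednesday of its month — Jun 30 1999 is past the 28th, so '4th Wednesday' doesn't fit.
Last Wednesday of November 1999: Nov 24 1999.
December 1999 ends with Wednesday Dec 29 1999.
January 2000 ends with Wednesday Jan 26 2000.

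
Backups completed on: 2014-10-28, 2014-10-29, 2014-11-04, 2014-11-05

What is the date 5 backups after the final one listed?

Every event lands on a Tuesday or Wednesday (gaps cycle 1, 6, 1).
So the schedule is: every Tuesday and Wednesday.
The following Tuesday is 2014-11-11.
The following Wednesday is 2014-11-12.
Next Tuesday: 2014-11-18.
Next Wednesday: 2014-11-19.
The following Tuesday is 2014-11-25.

2014-11-25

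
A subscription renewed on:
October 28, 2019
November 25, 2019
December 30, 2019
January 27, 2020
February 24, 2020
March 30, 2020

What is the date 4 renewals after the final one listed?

July 27, 2020

All Mondays; the gaps (28, 35, 28, 28, 35) vary with month length.
This is the last Monday of each month.
Last Monday of April 2020: April 27, 2020.
Last Monday of May 2020: May 25, 2020.
June 2020 ends with Monday June 29, 2020.
July 2020 ends with Monday July 27, 2020.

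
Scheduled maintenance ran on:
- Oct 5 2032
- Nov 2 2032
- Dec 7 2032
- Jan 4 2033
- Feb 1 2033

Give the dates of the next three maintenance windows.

Mar 1 2033, Apr 5 2033, May 3 2033

All dates are Tuesdays, 28, 35, 28, 28 days apart.
Specifically, the 1st Tuesday of each month.
1st Tuesday of March 2033: Mar 1 2033.
1st Tuesday of April 2033: Apr 5 2033.
1st Tuesday of May 2033: May 3 2033.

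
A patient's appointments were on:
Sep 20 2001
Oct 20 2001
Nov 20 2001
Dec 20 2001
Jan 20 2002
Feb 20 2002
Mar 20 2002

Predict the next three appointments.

Apr 20 2002, May 20 2002, Jun 20 2002

Gaps: 30, 31, 30, 31, 31, 28 days — not constant. Every event is on the 20th of the month.
Pattern: the 20th of each month.
Next: April 2002 → Apr 20 2002.
Next: May 2002 → May 20 2002.
Next: June 2002 → Jun 20 2002.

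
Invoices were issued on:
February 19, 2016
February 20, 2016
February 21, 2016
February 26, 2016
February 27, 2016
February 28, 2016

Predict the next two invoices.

Every event lands on a Friday or Saturday or Sunday (gaps cycle 1, 1, 5, 1, 1).
So the schedule is: every Friday, Saturday and Sunday.
Next Friday: March 4, 2016.
The following Saturday is March 5, 2016.

March 4, 2016; March 5, 2016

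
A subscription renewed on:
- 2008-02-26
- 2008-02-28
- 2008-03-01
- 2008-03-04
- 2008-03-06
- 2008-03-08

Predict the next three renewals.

2008-03-11, 2008-03-13, 2008-03-15

Every event lands on a Tuesday or Thursday or Saturday (gaps cycle 2, 2, 3, 2, 2).
So the schedule is: every Tuesday, Thursday and Saturday.
Next Tuesday: 2008-03-11.
Next Thursday: 2008-03-13.
Next Saturday: 2008-03-15.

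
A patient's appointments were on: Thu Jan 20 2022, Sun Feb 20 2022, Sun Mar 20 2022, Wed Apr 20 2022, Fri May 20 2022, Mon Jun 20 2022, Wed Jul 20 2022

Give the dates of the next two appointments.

Sat Aug 20 2022, Tue Sep 20 2022

Each date is the 20th; the gaps (31, 28, 31, 30, 31, 30) track the month lengths.
The rule is the 20th of each month.
Next: August 2022 → Sat Aug 20 2022.
Next: September 2022 → Tue Sep 20 2022.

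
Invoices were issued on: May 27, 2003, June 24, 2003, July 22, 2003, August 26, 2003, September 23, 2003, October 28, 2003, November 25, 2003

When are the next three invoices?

December 23, 2003; January 27, 2004; February 24, 2004

All dates are Tuesdays, 28, 28, 35, 28, 35, 28 days apart.
Specifically, the 4th Tuesday of each month.
December 2003 — 4th Tuesday is December 23, 2003.
4th Tuesday of January 2004: January 27, 2004.
4th Tuesday of February 2004: February 24, 2004.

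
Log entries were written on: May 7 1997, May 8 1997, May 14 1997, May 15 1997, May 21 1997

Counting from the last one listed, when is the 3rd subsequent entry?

May 29 1997

Every event lands on a Wednesday or Thursday (gaps cycle 1, 6, 1, 6).
So the schedule is: every Wednesday and Thursday.
Next Thursday: May 22 1997.
Next Wednesday: May 28 1997.
The following Thursday is May 29 1997.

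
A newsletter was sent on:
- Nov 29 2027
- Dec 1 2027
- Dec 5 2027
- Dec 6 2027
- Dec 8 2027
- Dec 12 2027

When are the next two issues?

Dec 13 2027, Dec 15 2027

The gap pattern 2, 4, 1, 2, 4 repeats every 3 events.
These are the Mondays, Wednesdays and Sundays of each week.
The following Monday is Dec 13 2027.
Next Wednesday: Dec 15 2027.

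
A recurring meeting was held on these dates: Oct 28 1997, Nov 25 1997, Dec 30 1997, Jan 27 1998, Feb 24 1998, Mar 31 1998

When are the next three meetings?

Apr 28 1998, May 26 1998, Jun 30 1998

These are Tuesdays with 28, 35, 28, 28, 35-day gaps.
Each is the final Tuesday of its month — Dec 30 1997 is past the 28th, so '4th Tuesday' doesn't fit.
April 1998 ends with Tuesday Apr 28 1998.
Last Tuesday of May 1998: May 26 1998.
Last Tuesday of June 1998: Jun 30 1998.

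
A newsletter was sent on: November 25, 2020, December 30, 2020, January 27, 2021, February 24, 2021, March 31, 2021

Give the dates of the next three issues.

April 28, 2021; May 26, 2021; June 30, 2021

Every date is a Wednesday; gaps 35, 28, 28, 35 days.
Each is the last Wednesday of its month (at least one falls on the 29th or later, ruling out '4th Wednesday').
April 2021 ends with Wednesday April 28, 2021.
Last Wednesday of May 2021: May 26, 2021.
June 2021 ends with Wednesday June 30, 2021.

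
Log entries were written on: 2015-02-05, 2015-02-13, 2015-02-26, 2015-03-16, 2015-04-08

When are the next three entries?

Gaps: 8, 13, 18, 23 days — each gap is 5 larger than the previous one.
Next gap: 28 days. 2015-04-08 + 28 days = 2015-05-06.
Next gap: 33 days. 2015-05-06 + 33 days = 2015-06-08.
Next gap: 38 days. 2015-06-08 + 38 days = 2015-07-16.

2015-05-06, 2015-06-08, 2015-07-16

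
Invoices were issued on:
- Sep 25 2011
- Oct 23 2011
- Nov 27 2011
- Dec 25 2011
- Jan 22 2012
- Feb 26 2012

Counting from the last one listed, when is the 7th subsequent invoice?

Sep 23 2012

All dates are Sundays, 28, 35, 28, 28, 35 days apart.
Specifically, the 4th Sunday of each month.
4th Sunday of March 2012: Mar 25 2012.
April 2012 — 4th Sunday is Apr 22 2012.
May 2012 — 4th Sunday is May 27 2012.
June 2012 — 4th Sunday is Jun 24 2012.
4th Sunday of July 2012: Jul 22 2012.
August 2012 — 4th Sunday is Aug 26 2012.
September 2012 — 4th Sunday is Sep 23 2012.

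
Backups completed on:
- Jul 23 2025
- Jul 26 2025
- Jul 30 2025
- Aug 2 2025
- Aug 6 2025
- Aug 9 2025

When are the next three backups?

The gap pattern 3, 4, 3, 4, 3 repeats every 2 events.
These are the Wednesdays and Saturdays of each week.
Next Wednesday: Aug 13 2025.
Next Saturday: Aug 16 2025.
The following Wednesday is Aug 20 2025.

Aug 13 2025, Aug 16 2025, Aug 20 2025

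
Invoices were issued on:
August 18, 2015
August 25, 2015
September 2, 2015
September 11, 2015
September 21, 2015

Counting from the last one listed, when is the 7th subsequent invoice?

December 28, 2015

Gaps: 7, 8, 9, 10 days — each gap is 1 larger than the previous one.
Next gap: 11 days. September 21, 2015 + 11 days = October 2, 2015.
Next gap: 12 days. October 2, 2015 + 12 days = October 14, 2015.
Next gap: 13 days. October 14, 2015 + 13 days = October 27, 2015.
Next gap: 14 days. October 27, 2015 + 14 days = November 10, 2015.
Next gap: 15 days. November 10, 2015 + 15 days = November 25, 2015.
Next gap: 16 days. November 25, 2015 + 16 days = December 11, 2015.
Next gap: 17 days. December 11, 2015 + 17 days = December 28, 2015.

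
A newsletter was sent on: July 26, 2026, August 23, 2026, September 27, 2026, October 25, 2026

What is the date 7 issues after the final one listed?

May 23, 2027

These are Sundays at 28- or 35-day spacing (28, 35, 28).
The pattern: 4th Sunday of the month.
4th Sunday of November 2026: November 22, 2026.
4th Sunday of December 2026: December 27, 2026.
4th Sunday of January 2027: January 24, 2027.
February 2027 — 4th Sunday is February 28, 2027.
March 2027 — 4th Sunday is March 28, 2027.
4th Sunday of April 2027: April 25, 2027.
4th Sunday of May 2027: May 23, 2027.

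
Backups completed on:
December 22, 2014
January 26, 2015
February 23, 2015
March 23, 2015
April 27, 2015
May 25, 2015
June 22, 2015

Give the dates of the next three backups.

July 27, 2015; August 24, 2015; September 28, 2015

These are Mondays at 28- or 35-day spacing (35, 28, 28, 35, 28, 28).
The pattern: 4th Monday of the month.
4th Monday of July 2015: July 27, 2015.
4th Monday of August 2015: August 24, 2015.
September 2015 — 4th Monday is September 28, 2015.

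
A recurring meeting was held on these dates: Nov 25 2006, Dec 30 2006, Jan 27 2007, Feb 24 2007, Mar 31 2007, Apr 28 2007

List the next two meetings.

May 26 2007, Jun 30 2007

Every date is a Saturday; gaps 35, 28, 28, 35, 28 days.
Each is the last Saturday of its month (at least one falls on the 29th or later, ruling out '4th Saturday').
May 2007 ends with Saturday May 26 2007.
June 2007 ends with Saturday Jun 30 2007.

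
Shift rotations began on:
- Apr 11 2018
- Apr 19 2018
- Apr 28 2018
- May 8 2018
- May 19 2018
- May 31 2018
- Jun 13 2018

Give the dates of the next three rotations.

Jun 27 2018, Jul 12 2018, Jul 28 2018

The spacing grows by 1 each time: 8, 9, 10, 11, 12, 13 days.
Next gap: 14 days. Jun 13 2018 + 14 days = Jun 27 2018.
Next gap: 15 days. Jun 27 2018 + 15 days = Jul 12 2018.
Next gap: 16 days. Jul 12 2018 + 16 days = Jul 28 2018.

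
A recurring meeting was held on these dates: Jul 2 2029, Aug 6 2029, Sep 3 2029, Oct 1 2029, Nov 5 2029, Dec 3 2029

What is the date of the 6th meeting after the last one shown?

These are Mondays at 28- or 35-day spacing (35, 28, 28, 35, 28).
The pattern: 1st Monday of the month.
1st Monday of January 2030: Jan 7 2030.
1st Monday of February 2030: Feb 4 2030.
1st Monday of March 2030: Mar 4 2030.
1st Monday of April 2030: Apr 1 2030.
May 2030 — 1st Monday is May 6 2030.
1st Monday of June 2030: Jun 3 2030.

Jun 3 2030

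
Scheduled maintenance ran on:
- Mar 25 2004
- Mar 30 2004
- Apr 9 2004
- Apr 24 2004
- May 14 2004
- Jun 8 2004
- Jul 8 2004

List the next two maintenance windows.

Gaps: 5, 10, 15, 20, 25, 30 days — each gap is 5 larger than the previous one.
Next gap: 35 days. Jul 8 2004 + 35 days = Aug 12 2004.
Next gap: 40 days. Aug 12 2004 + 40 days = Sep 21 2004.

Aug 12 2004, Sep 21 2004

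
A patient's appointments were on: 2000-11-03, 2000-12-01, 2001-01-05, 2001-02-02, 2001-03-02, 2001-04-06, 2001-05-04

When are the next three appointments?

All dates are Fridays, 28, 35, 28, 28, 35, 28 days apart.
Specifically, the 1st Friday of each month.
1st Friday of June 2001: 2001-06-01.
1st Friday of July 2001: 2001-07-06.
August 2001 — 1st Friday is 2001-08-03.

2001-06-01, 2001-07-06, 2001-08-03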